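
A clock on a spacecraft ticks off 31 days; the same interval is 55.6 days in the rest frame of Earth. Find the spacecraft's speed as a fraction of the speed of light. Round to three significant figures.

γ = Δt/Δτ = 55.6/31 = 1.7935.
β = √(1 − 1/γ²) = √(1 − 0.310883) = √0.689117 = 0.830.

0.830c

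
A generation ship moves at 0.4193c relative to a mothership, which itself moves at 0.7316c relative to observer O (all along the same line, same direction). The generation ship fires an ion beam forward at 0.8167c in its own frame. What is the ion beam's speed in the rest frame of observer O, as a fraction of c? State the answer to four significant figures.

0.9873c

Apply u = (u'+v)/(1+u'v) twice. Ion beam in the mothership frame: (0.8167+0.4193)/(1+0.8167·0.4193) = 1.236/1.34244231 = 0.92071c.
That velocity, transformed to the rest frame of observer O: (0.92071+0.7316)/(1+0.92071·0.7316) = 1.65231/1.673591436 = 0.98728c.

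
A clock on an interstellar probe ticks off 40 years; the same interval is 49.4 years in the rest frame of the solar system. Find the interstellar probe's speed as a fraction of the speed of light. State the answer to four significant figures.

γ = Δt/Δτ = 49.4/40 = 1.235.
β = √(1 − 1/γ²) = √(1 − 0.655641) = √0.344359 = 0.5868.

0.5868c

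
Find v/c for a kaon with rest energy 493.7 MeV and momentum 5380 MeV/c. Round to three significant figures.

pc/(mc²) = 5380/493.7 = 10.897 = βγ = β/√(1−β²).
So β² = x²/(1 + x²) with x = 10.897: x² = 118.745, β² = 118.745/119.745 = 0.991649, β = 0.996.

0.996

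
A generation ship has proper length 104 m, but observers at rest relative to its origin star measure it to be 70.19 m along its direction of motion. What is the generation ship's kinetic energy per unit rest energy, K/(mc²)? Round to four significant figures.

From L = L₀/γ: γ = 104/70.19 = 1.48169.
Since K = (γ−1)mc², K/(mc²) = 1.48169 − 1 = 0.4817.

0.4817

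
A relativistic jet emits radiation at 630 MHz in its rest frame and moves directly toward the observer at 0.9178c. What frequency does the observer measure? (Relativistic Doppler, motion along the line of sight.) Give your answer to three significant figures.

Relativistic Doppler (source moving toward): f_obs = f_src · √((1+β)/(1−β)).
With β = 0.9178: factor = √(1.9178/0.0822) = 4.8302.
f_obs = 630 × 4.8302 = 3040 MHz.

3040 MHz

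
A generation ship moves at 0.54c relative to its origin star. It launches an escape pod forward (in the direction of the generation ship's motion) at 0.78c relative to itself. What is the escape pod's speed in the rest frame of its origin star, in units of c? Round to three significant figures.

In units of c, u = (u' + v)/(1 + u'v) with u' = 0.78 and v = 0.54.
Numerator: 0.78 + 0.54 = 1.32. Denominator: 1 + (0.78)(0.54) = 1.4212.
u = 1.32/1.4212 = 0.92879, so the speed is 0.929c.

0.929c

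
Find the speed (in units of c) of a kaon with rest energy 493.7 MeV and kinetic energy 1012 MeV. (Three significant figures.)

0.945c

K = (γ−1)mc², so γ = 1 + 1012/493.7 = 3.0498.
Then v/c = √(1 − γ⁻²) = √(1 − 0.107512) = √0.892488 = 0.945.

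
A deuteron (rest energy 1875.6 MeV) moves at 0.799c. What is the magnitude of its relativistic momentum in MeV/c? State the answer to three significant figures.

β² = 0.638401, so γ = 1/√0.361599 = 1.663.
Momentum: p = γβ·mc = 1.663 × 0.799 × 1875.6 MeV/c = 2490 MeV/c.

2490 MeV/c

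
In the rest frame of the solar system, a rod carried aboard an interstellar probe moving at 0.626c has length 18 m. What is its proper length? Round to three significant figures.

With β = 0.626, γ = 1/√(1 − 0.626²) = 1/√0.608124 = 1.2823.
Proper length: L₀ = γ·L = 1.2823 × 18 = 23.1 m.

23.1 m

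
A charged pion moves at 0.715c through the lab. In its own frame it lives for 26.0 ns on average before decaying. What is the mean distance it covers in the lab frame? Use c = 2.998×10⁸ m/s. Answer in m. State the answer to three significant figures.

7.97 m

With β = 0.715, γ = 1/√(1 − 0.715²) = 1/√0.488775 = 1.4304.
Lab-frame lifetime: Δt = γτ = 1.4304 × 26.0 ns = 37.19 ns.
Distance: d = vΔt = 0.715 × 2.998×10⁸ m/s × 3.7190×10^-8 s = 7.97 m.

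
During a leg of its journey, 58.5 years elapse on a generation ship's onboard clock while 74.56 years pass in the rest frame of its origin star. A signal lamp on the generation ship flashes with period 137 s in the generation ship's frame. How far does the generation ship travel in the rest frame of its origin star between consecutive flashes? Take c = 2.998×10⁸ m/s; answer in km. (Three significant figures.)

3.25×10^7 km

γ = Δt/Δτ = 74.56/58.5 = 1.27453.
β = √(1 − 1/γ²) = 0.62. Lab-frame period = γτ = 1.27453×137 s = 174.61 s. Distance = βc × γτ = 0.62 × 2.998×10⁸ m/s × 174.61 s = 3.2456×10^10 m = 3.25×10^7 km.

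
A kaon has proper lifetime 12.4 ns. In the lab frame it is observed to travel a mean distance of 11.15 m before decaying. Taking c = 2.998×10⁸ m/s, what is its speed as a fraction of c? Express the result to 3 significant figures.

0.949c

Let x = d/(cτ) = 11.15 m / (2.998×10⁸ m/s × 1.240×10^-8 s) = 2.9993. Since d = βγcτ, x = βγ = β/√(1−β²).
Solving: β² = x²/(1+x²) = 8.9958/9.9958 = 0.899958, so β = 0.949.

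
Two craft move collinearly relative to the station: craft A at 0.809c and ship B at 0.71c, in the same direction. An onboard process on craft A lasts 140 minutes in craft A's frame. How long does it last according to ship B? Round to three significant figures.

The velocity of craft A relative to ship B is (0.809 − 0.71)c / (1 − 0.809×0.71) = 0.23261c; relative speed 0.23261c.
γ for this relative speed: γ = 1/√(1 − 0.0541074) = 1.0282.
The clock on craft A records proper time, so ship B measures Δt = γΔτ = 1.0282 × 140 = 144 minutes.

144 minutes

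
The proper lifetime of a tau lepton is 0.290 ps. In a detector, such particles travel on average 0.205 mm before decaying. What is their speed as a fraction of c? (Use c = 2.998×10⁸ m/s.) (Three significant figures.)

Lab distance = (lab lifetime)·v = γτ·βc, so βγ = d/(cτ) = 2.050×10^-4/(2.998×10⁸ × 2.900×10^-13) = 2.3579.
With βγ = 2.3579: γ² = 1 + (βγ)² = 6.55969, and β = (βγ)/γ = 2.3579/2.56119 = 0.921.

0.921c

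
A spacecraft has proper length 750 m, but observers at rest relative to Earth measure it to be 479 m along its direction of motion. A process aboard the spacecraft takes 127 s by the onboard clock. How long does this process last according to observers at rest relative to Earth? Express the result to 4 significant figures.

198.9 s

γ = L₀/L = 750/479 = 1.56576.
The same γ dilates the second interval: 1.56576 × 127 s = 198.9 s.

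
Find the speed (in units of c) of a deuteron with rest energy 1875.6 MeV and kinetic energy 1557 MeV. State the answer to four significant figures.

γ = 1 + K/(mc²) = 1 + 1557/1875.6 = 1.8301.
β = √(1 − 1/γ²) = √(1 − 0.298573) = √0.701427 = 0.8375.

0.8375c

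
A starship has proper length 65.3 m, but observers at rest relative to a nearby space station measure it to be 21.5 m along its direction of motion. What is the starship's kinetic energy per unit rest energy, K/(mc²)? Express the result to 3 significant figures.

From L = L₀/γ: γ = 65.3/21.5 = 3.03721.
Since K = (γ−1)mc², K/(mc²) = 3.03721 − 1 = 2.04.

2.04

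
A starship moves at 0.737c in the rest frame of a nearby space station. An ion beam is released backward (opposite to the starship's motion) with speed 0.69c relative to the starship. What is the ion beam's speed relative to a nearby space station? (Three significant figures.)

In units of c, u = (u' + v)/(1 + u'v) with u' = −0.69 and v = 0.737.
Numerator: −0.69 + 0.737 = 0.047. Denominator: 1 + (−0.69)(0.737) = 0.49147.
u = 0.047/0.49147 = 0.095631, so the speed is 0.0956c.

0.0956c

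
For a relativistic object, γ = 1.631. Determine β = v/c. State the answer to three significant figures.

β = √(1 − 1/γ²) = √(1 − 1/2.660161) = √0.624083 = 0.790.

0.790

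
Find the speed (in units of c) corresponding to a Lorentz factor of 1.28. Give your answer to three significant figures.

0.624c

β = √(1 − 1/γ²) = √(1 − 1/1.6384) = √0.389648 = 0.624.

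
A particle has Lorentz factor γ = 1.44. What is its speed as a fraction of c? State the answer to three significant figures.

β = √(1 − 1/γ²) = √(1 − 1/2.0736) = √0.517747 = 0.720.

0.720c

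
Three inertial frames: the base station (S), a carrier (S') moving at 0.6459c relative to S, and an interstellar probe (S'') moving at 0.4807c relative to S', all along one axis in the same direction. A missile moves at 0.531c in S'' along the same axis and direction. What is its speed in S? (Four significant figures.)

Compose velocities in two stages. Stage 1 (into S'): u₁ = (0.531+0.4807)/(1+0.531×0.4807) = 0.80597.
Stage 2 (into S): u = (0.80597+0.6459)/(1+0.80597×0.6459) = 0.95482, so the speed is 0.9548c.

0.9548c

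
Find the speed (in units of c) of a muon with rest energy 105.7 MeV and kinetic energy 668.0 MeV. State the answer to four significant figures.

0.9906c

K = (γ−1)mc², so γ = 1 + 668.0/105.7 = 7.3198.
Then v/c = √(1 − γ⁻²) = √(1 − 0.0186639) = √0.9813361 = 0.9906.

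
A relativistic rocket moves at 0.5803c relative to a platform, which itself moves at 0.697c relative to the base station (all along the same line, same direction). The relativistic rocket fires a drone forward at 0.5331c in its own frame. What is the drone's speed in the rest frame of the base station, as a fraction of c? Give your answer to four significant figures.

Compose velocities in two stages. Stage 1 (into S'): u₁ = (0.5331+0.5803)/(1+0.5331×0.5803) = 0.85034.
Stage 2 (into S): u = (0.85034+0.697)/(1+0.85034×0.697) = 0.97153, so the speed is 0.9715c.

0.9715c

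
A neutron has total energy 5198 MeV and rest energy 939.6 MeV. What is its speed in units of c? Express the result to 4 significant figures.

0.9835c

Total energy E = γmc² gives γ = 5198/939.6 = 5.5321.
Hence β = √(1 − 1/γ²) = √(1 − 0.0326753) = √0.9673247 = 0.9835.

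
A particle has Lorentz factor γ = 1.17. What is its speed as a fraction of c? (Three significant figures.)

β = √(1 − 1/γ²) = √(1 − 1/1.3689) = √0.269486 = 0.519.

0.519c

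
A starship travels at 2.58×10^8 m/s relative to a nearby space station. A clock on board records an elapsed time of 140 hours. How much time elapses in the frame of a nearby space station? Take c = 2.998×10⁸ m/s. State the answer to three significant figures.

β = v/c = (2.58×10^8 m/s)/(2.998×10⁸ m/s) = 0.860574.
γ = 1/√(1 − β²) = 1/√(1 − 0.7405876) = 1/√0.2594124 = 1/0.509325 = 1.9634.
Time dilation: Δt = γ·Δτ = 1.9634 × 140 = 275 hours.

275 hours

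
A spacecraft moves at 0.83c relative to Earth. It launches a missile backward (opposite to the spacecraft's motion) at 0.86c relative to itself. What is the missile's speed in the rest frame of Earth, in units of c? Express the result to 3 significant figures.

In units of c, u = (u' + v)/(1 + u'v) with u' = −0.86 and v = 0.83.
Numerator: −0.86 + 0.83 = −0.03. Denominator: 1 + (−0.86)(0.83) = 0.2862.
u = −0.03/0.2862 = −0.10482, so the speed is 0.105c.

0.105c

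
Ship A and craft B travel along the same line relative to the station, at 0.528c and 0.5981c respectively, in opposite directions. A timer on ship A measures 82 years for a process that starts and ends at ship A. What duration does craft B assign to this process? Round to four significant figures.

158.5 years

Transform ship A's velocity into craft B's frame: (0.528 + 0.5981)/(1 + 0.528·0.5981) = 1.1261/1.3157968, so the relative speed is 0.85583c.
At |u| = 0.85583c, γ = (1 − 0.732445)^(−1/2) = 1.9333.
The clock on ship A records proper time, so craft B measures Δt = γΔτ = 1.9333 × 82 = 158.5 years.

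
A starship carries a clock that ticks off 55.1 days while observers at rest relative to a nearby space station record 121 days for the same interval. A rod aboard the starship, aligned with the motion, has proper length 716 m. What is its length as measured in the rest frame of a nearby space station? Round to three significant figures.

326 m

From Δt = γΔτ: γ = 121/55.1 = 2.19601.
The rod contracts by the same γ: 716 m / 2.19601 = 326 m.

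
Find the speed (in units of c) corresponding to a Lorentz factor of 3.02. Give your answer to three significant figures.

β = √(1 − 1/γ²) = √(1 − 1/9.1204) = √0.890356 = 0.944.

0.944c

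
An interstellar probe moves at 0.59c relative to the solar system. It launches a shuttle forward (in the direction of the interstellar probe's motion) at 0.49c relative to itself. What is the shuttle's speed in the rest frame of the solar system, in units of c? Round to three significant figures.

Relativistic velocity addition: u = (u' + v)/(1 + u'v/c²), with u' = 0.49c and v = 0.59c.
Numerator: 0.49 + 0.59 = 1.08. Denominator: 1 + (0.49)(0.59) = 1.2891.
u = 1.08/1.2891 = 0.83779, so the speed is 0.838c.

0.838c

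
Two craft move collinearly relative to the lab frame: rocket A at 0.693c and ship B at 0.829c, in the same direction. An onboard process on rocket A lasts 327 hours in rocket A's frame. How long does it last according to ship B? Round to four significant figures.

The velocity of rocket A relative to ship B is (0.693 − 0.829)c / (1 − 0.693×0.829) = −0.31962c; relative speed 0.31962c.
γ for this relative speed: γ = 1/√(1 − 0.102157) = 1.0554.
The clock on rocket A records proper time, so ship B measures Δt = γΔτ = 1.0554 × 327 = 345.1 hours.

345.1 hours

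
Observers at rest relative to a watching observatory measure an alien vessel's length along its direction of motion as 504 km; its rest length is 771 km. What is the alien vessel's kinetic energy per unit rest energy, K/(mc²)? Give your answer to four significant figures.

γ = L₀/L = 771/504 = 1.52976.
Since K = (γ−1)mc², K/(mc²) = 1.52976 − 1 = 0.5298.

0.5298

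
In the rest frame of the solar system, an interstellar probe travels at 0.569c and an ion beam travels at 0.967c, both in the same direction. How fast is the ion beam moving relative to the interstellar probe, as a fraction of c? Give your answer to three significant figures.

Transform to the interstellar probe's frame: u' = (u − v)/(1 − uv/c²).
u' = (0.967 − 0.569)/(1 − 0.967×0.569) = 0.398/0.449777 = 0.88488.
Speed in the interstellar probe's frame: 0.885c (in the same direction).

0.885c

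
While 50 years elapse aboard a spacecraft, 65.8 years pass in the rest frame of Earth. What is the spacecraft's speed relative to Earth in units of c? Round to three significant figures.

0.650c

γ = Δt/Δτ = 65.8/50 = 1.316.
β = √(1 − 1/γ²) = √(1 − 0.577415) = √0.422585 = 0.650.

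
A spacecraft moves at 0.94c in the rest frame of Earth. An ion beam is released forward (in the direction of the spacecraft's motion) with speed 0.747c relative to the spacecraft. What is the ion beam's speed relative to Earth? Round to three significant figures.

Relativistic velocity addition: u = (u' + v)/(1 + u'v/c²), with u' = 0.747c and v = 0.94c.
Numerator: 0.747 + 0.94 = 1.687. Denominator: 1 + (0.747)(0.94) = 1.70218.
u = 1.687/1.70218 = 0.99108, so the speed is 0.991c.

0.991c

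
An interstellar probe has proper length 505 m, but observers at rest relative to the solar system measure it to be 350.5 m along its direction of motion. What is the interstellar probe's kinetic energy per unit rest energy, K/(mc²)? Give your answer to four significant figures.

γ = L₀/L = 505/350.5 = 1.4408.
Since K = (γ−1)mc², K/(mc²) = 1.4408 − 1 = 0.4408.

0.4408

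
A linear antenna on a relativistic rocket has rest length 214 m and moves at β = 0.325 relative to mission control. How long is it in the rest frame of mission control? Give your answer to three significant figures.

Lorentz factor: γ = (1 − 0.105625)^(−1/2) = 1.0574.
Along the direction of motion the measured length is L₀/γ = 214/1.0574 = 202 m.

202 m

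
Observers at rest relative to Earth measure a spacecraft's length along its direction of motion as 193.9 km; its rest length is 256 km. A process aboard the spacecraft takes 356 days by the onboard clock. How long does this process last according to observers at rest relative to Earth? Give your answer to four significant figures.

470.0 days

From L = L₀/γ: γ = 256/193.9 = 1.32027.
The same γ dilates the second interval: 1.32027 × 356 days = 470.0 days.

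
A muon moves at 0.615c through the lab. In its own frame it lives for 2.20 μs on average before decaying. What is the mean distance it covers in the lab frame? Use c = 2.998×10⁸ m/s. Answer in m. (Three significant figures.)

γ = 1/√(1 − β²) = 1/√(1 − 0.378225) = 1/√0.621775 = 1/0.788527 = 1.2682.
Lab-frame lifetime: Δt = γτ = 1.2682 × 2.20 μs = 2.79 μs.
Distance: d = vΔt = 0.615 × 2.998×10⁸ m/s × 2.7900×10^-6 s = 514 m.

514 m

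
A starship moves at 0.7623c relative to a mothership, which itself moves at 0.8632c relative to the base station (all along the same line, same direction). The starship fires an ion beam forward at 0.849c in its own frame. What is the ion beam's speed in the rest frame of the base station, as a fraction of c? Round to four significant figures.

0.9984c

First combine the ion beam and starship (S''→S'): u₁ = (0.849 + 0.7623)/(1 + 0.849×0.7623) = 1.6113/1.6471927 = 0.97821.
Then combine with the mothership (S'→S): u = (0.97821 + 0.8632)/(1 + 0.97821×0.8632) = 1.84141/1.844390872 = 0.99838.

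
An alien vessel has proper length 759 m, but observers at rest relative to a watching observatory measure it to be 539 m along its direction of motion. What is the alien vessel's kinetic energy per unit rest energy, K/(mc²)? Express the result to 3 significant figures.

0.408

Length contraction gives γ = L₀/L = 759/539 = 1.40816.
K/(mc²) = γ − 1 = 1.40816 − 1 = 0.408.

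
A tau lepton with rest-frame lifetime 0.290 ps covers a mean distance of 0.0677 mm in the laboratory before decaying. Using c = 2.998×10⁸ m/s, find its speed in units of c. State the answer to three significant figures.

0.614c

Let x = d/(cτ) = 6.770×10^-5 m / (2.998×10⁸ m/s × 2.900×10^-13 s) = 0.77868. Since d = βγcτ, x = βγ = β/√(1−β²).
Solving: β² = x²/(1+x²) = 0.606343/1.606343 = 0.377468, so β = 0.614.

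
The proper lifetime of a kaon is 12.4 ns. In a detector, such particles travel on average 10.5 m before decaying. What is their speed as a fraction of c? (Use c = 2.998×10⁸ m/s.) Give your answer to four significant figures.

d = βγcτ ⇒ βγ = d/(cτ) = 10.50 m / (3.71752 m) = 2.8245.
β = (βγ)/√(1+(βγ)²) = 2.8245/√8.9778 = 0.9427.

0.9427c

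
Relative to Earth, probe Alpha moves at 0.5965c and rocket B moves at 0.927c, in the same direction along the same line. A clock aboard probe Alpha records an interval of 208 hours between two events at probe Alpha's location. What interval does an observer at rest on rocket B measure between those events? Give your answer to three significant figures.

309 hours

The velocity of probe Alpha relative to rocket B is (0.5965 − 0.927)c / (1 − 0.5965×0.927) = −0.7393c; relative speed 0.7393c.
γ for this relative speed: γ = 1/√(1 − 0.546564) = 1.4851.
The clock on probe Alpha records proper time, so rocket B measures Δt = γΔτ = 1.4851 × 208 = 309 hours.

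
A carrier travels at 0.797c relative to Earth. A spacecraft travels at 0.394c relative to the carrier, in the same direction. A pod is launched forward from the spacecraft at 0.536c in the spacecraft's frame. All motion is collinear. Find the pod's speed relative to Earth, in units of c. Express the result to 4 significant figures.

Compose velocities in two stages. Stage 1 (into S'): u₁ = (0.536+0.394)/(1+0.536×0.394) = 0.76784.
Stage 2 (into S): u = (0.76784+0.797)/(1+0.76784×0.797) = 0.97076, so the speed is 0.9708c.

0.9708c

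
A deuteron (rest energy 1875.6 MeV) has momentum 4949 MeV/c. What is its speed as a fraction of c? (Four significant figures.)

pc/(mc²) = 4949/1875.6 = 2.6386 = βγ = β/√(1−β²).
So β² = x²/(1 + x²) with x = 2.6386: x² = 6.96221, β² = 6.96221/7.96221 = 0.874407, β = 0.9351.

0.9351c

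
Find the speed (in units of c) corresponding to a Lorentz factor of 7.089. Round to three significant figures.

0.990c

β = √(1 − 1/γ²) = √(1 − 1/50.253921) = √0.980101 = 0.990.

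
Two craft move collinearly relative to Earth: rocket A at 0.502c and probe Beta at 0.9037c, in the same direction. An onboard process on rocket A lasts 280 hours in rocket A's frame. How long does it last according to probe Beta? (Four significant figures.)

The velocity of rocket A relative to probe Beta is (0.502 − 0.9037)c / (1 − 0.502×0.9037) = −0.73525c; relative speed 0.73525c.
γ for this relative speed: γ = 1/√(1 − 0.540593) = 1.4754.
Rocket A's interval is proper; time dilation gives Δt_B = γΔτ = 1.4754 × 280 hours = 413.1 hours.

413.1 hours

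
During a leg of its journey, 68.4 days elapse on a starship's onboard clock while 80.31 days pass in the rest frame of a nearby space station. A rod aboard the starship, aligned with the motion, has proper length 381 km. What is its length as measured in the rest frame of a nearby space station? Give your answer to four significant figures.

γ = Δt/Δτ = 80.31/68.4 = 1.17412.
L = L₀/γ = 381/1.17412 = 324.5 km.

324.5 km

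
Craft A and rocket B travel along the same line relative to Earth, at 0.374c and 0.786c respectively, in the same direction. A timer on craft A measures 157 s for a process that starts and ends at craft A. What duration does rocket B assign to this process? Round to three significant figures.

The velocity of craft A relative to rocket B is (0.374 − 0.786)c / (1 − 0.374×0.786) = −0.58354c; relative speed 0.58354c.
γ for this relative speed: γ = 1/√(1 − 0.340519) = 1.2314.
The clock on craft A records proper time, so rocket B measures Δt = γΔτ = 1.2314 × 157 = 193 s.

193 s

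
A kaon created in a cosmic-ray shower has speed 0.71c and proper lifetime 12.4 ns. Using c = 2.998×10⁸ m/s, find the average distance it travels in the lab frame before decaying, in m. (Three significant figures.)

β² = 0.5041, so γ = 1/√0.4959 = 1.42.
Lab-frame lifetime: Δt = γτ = 1.42 × 12.4 ns = 17.608 ns.
Distance: d = vΔt = 0.71 × 2.998×10⁸ m/s × 1.7608×10^-8 s = 3.75 m.

3.75 m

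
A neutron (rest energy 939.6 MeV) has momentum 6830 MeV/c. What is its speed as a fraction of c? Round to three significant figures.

pc/(mc²) = 6830/939.6 = 7.2691 = βγ = β/√(1−β²).
So β² = x²/(1 + x²) with x = 7.2691: x² = 52.8398, β² = 52.8398/53.8398 = 0.981426, β = 0.991.

0.991c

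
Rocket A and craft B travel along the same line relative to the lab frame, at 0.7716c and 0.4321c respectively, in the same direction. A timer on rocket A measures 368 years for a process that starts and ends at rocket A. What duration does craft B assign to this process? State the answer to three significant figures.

428 years

Transform rocket A's velocity into craft B's frame: (0.7716 − 0.4321)/(1 − 0.7716·0.4321) = 0.3395/0.66659164, so the relative speed is 0.50931c.
γ for this relative speed: γ = 1/√(1 − 0.259397) = 1.162.
Rocket A's interval is proper; time dilation gives Δt_B = γΔτ = 1.162 × 368 years = 428 years.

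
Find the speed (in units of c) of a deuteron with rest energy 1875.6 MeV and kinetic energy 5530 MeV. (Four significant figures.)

0.9674c

γ = 1 + K/(mc²) = 1 + 5530/1875.6 = 3.9484.
β = √(1 − 1/γ²) = √(1 − 0.0641442) = √0.9358558 = 0.9674.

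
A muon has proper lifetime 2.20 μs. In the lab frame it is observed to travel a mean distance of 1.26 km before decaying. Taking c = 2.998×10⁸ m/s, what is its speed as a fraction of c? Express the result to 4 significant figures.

0.8860c

d = βγcτ ⇒ βγ = d/(cτ) = 1260 m / (659.56 m) = 1.9104.
β = (βγ)/√(1+(βγ)²) = 1.9104/√4.64963 = 0.8860.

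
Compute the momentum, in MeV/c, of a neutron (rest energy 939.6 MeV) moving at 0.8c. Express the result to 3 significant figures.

1250 MeV/c

β² = 0.64, so γ = 1/√0.36 = 1.6667.
Momentum: p = γβ·mc = 1.6667 × 0.8 × 939.6 MeV/c = 1250 MeV/c.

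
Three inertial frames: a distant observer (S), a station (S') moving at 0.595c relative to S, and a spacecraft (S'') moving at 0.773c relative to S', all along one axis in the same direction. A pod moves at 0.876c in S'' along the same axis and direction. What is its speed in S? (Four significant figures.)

First combine the pod and spacecraft (S''→S'): u₁ = (0.876 + 0.773)/(1 + 0.876×0.773) = 1.649/1.677148 = 0.98322.
Then combine with the station (S'→S): u = (0.98322 + 0.595)/(1 + 0.98322×0.595) = 1.57822/1.5850159 = 0.99571.

0.9957c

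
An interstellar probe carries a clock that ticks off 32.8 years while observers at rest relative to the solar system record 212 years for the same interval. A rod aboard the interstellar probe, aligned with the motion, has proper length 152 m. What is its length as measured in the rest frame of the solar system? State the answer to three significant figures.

The time-dilation ratio gives γ = 212/32.8 = 6.46341.
L = L₀/γ = 152/6.46341 = 23.5 m.

23.5 m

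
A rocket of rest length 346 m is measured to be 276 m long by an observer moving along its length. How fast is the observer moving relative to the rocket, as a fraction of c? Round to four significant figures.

Length contraction gives γ = L₀/L = 346/276 = 1.2536.
β = √(1 − 1/γ²) = √0.363671 = 0.6031.

0.6031c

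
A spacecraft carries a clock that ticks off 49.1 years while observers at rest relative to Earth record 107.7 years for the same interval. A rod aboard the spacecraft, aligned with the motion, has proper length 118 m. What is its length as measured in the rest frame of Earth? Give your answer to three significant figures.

γ = Δt/Δτ = 107.7/49.1 = 2.19348.
L = L₀/γ = 118/2.19348 = 53.8 m.

53.8 m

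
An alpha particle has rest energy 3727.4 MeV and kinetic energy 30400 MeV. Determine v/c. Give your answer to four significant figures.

K = (γ−1)mc², so γ = 1 + 30400/3727.4 = 9.1558.
Then v/c = √(1 − γ⁻²) = √(1 − 0.0119291) = √0.9880709 = 0.9940.

0.9940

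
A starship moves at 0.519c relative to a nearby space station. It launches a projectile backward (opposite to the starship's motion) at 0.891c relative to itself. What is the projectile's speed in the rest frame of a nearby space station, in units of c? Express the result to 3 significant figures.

In units of c, u = (u' + v)/(1 + u'v) with u' = −0.891 and v = 0.519.
Numerator: −0.891 + 0.519 = −0.372. Denominator: 1 + (−0.891)(0.519) = 0.537571.
u = −0.372/0.537571 = −0.692, so the speed is 0.692c.

0.692c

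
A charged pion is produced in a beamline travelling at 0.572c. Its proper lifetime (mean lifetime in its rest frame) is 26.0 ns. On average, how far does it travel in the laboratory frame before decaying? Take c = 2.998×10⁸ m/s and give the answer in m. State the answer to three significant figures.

5.44 m

γ = 1/√(1 − β²) = 1/√(1 − 0.327184) = 1/√0.672816 = 1/0.820254 = 1.2191.
Lab-frame lifetime: Δt = γτ = 1.2191 × 26.0 ns = 31.697 ns.
Distance: d = vΔt = 0.572 × 2.998×10⁸ m/s × 3.1697×10^-8 s = 5.44 m.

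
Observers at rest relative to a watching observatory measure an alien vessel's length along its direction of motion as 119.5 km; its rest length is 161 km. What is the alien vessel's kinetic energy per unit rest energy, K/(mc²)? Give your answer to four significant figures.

From L = L₀/γ: γ = 161/119.5 = 1.34728.
K/(mc²) = γ − 1 = 1.34728 − 1 = 0.3473.

0.3473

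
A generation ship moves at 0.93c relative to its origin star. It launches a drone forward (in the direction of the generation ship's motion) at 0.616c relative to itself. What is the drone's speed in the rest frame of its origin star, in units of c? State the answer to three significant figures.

0.983c

In units of c, u = (u' + v)/(1 + u'v) with u' = 0.616 and v = 0.93.
Numerator: 0.616 + 0.93 = 1.546. Denominator: 1 + (0.616)(0.93) = 1.57288.
u = 1.546/1.57288 = 0.98291, so the speed is 0.983c.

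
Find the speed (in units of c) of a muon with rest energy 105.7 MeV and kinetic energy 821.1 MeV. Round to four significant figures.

γ = 1 + K/(mc²) = 1 + 821.1/105.7 = 8.7682.
β = √(1 − 1/γ²) = √(1 − 0.0130071) = √0.9869929 = 0.9935.

0.9935c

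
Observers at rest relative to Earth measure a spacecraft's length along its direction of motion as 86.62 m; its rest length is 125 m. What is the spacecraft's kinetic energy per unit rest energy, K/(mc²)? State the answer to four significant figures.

γ = L₀/L = 125/86.62 = 1.44308.
K/(mc²) = γ − 1 = 1.44308 − 1 = 0.4431.

0.4431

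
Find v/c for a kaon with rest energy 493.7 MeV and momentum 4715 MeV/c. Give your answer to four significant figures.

pc/(mc²) = 4715/493.7 = 9.5503 = βγ = β/√(1−β²).
So β² = x²/(1 + x²) with x = 9.5503: x² = 91.2082, β² = 91.2082/92.2082 = 0.989155, β = 0.9946.

0.9946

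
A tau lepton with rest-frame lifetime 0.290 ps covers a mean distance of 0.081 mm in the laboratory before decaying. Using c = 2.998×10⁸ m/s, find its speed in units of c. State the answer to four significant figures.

Lab distance = (lab lifetime)·v = γτ·βc, so βγ = d/(cτ) = 8.100×10^-5/(2.998×10⁸ × 2.900×10^-13) = 0.93166.
With βγ = 0.93166: γ² = 1 + (βγ)² = 1.86799, and β = (βγ)/γ = 0.93166/1.36674 = 0.6817.

0.6817c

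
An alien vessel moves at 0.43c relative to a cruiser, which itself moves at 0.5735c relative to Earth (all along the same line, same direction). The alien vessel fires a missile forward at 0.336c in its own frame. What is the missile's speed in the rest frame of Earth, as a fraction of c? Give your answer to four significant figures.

Compose velocities in two stages. Stage 1 (into S'): u₁ = (0.336+0.43)/(1+0.336×0.43) = 0.6693.
Stage 2 (into S): u = (0.6693+0.5735)/(1+0.6693×0.5735) = 0.89808, so the speed is 0.8981c.

0.8981c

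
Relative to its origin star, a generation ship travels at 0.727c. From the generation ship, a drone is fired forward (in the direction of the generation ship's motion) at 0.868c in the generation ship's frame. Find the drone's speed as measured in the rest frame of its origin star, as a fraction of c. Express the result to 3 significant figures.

0.978c

Relativistic velocity addition: u = (u' + v)/(1 + u'v/c²), with u' = 0.868c and v = 0.727c.
Numerator: 0.868 + 0.727 = 1.595. Denominator: 1 + (0.868)(0.727) = 1.631036.
u = 1.595/1.631036 = 0.97791, so the speed is 0.978c.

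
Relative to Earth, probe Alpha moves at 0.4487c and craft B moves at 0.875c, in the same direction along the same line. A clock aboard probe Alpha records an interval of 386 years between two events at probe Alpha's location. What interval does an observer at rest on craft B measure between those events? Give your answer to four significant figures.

541.9 years

Transform probe Alpha's velocity into craft B's frame: (0.4487 − 0.875)/(1 − 0.4487·0.875) = −0.4263/0.6073875, so the relative speed is 0.70186c.
γ for this relative speed: γ = 1/√(1 − 0.492607) = 1.4039.
Probe Alpha's interval is proper; time dilation gives Δt_B = γΔτ = 1.4039 × 386 years = 541.9 years.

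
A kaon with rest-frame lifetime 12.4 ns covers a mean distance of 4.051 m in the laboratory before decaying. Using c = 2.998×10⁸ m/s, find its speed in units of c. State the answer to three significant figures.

0.737c

Lab distance = (lab lifetime)·v = γτ·βc, so βγ = d/(cτ) = 4.051/(2.998×10⁸ × 1.240×10^-8) = 1.0897.
With βγ = 1.0897: γ² = 1 + (βγ)² = 2.18745, and β = (βγ)/γ = 1.0897/1.479 = 0.737.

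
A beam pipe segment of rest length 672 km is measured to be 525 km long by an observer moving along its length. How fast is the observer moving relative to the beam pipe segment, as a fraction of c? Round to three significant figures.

0.624c

Length contraction gives γ = L₀/L = 672/525 = 1.28.
β = √(1 − 1/γ²) = √0.389648 = 0.624.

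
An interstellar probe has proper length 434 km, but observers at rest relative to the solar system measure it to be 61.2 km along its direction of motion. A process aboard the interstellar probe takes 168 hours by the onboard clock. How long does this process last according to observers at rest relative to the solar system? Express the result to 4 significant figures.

1191 hours

From L = L₀/γ: γ = 434/61.2 = 7.0915.
The same γ dilates the second interval: 7.0915 × 168 hours = 1191 hours.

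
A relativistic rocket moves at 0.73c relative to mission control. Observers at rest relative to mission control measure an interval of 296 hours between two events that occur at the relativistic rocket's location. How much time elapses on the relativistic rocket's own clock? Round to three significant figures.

With β = 0.73, γ = 1/√(1 − 0.73²) = 1/√0.4671 = 1.4632.
The relativistic rocket's clock runs slow as seen from mission control, so Δτ = Δt/γ = 296/1.4632 = 202 hours.

202 hours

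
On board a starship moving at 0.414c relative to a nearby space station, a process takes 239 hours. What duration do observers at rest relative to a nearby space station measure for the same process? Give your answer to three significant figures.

263 hours

γ = 1/√(1 − β²) = 1/√(1 − 0.171396) = 1/√0.828604 = 1/0.910277 = 1.0986.
The onboard clock measures proper time, so the interval in the rest frame of a nearby space station is dilated: Δt = γ·Δτ = 1.0986 × 239 hours = 263 hours.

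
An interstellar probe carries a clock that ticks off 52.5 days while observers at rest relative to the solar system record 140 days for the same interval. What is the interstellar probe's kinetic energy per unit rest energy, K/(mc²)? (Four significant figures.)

The time-dilation ratio gives γ = 140/52.5 = 2.66667.
Since K = (γ−1)mc², K/(mc²) = 2.66667 − 1 = 1.667.

1.667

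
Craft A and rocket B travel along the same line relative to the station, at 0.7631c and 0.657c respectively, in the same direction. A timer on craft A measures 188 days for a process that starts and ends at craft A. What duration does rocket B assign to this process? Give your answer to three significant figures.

The velocity of craft A relative to rocket B is (0.7631 − 0.657)c / (1 − 0.7631×0.657) = 0.21278c; relative speed 0.21278c.
At |u| = 0.21278c, γ = (1 − 0.0452753)^(−1/2) = 1.0234.
Craft A's interval is proper; time dilation gives Δt_B = γΔτ = 1.0234 × 188 days = 192 days.

192 days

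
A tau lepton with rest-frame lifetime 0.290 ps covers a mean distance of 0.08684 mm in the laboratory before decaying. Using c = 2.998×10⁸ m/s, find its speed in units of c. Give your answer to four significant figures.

0.7067c

d = βγcτ ⇒ βγ = d/(cτ) = 8.684×10^-5 m / (8.6942×10^-5 m) = 0.99883.
β = (βγ)/√(1+(βγ)²) = 0.99883/√1.997661 = 0.7067.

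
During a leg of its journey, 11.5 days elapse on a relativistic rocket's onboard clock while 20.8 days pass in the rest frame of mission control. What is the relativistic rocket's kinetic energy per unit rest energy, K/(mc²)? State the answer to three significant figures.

0.809

The time-dilation ratio gives γ = 20.8/11.5 = 1.8087.
K/(mc²) = γ − 1 = 1.8087 − 1 = 0.809.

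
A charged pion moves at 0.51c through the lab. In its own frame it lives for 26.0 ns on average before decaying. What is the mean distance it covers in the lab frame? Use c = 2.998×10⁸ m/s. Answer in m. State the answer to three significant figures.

4.62 m

γ = 1/√(1 − β²) = 1/√(1 − 0.2601) = 1/√0.7399 = 1/0.860174 = 1.1626.
Lab-frame lifetime: Δt = γτ = 1.1626 × 26.0 ns = 30.228 ns.
Distance: d = vΔt = 0.51 × 2.998×10⁸ m/s × 3.0228×10^-8 s = 4.62 m.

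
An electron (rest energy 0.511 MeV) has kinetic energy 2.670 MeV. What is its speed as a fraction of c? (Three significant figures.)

γ = 1 + K/(mc²) = 1 + 2.670/0.511 = 6.225.
β = √(1 − 1/γ²) = √(1 − 0.025806) = √0.974194 = 0.987.

0.987c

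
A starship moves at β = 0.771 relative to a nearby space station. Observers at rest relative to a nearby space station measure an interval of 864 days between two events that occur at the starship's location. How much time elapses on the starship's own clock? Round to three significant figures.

550 days

β² = 0.594441, so γ = 1/√0.405559 = 1.5703.
The moving clock records proper time: Δτ = Δt/γ = 864/1.5703 = 550 days.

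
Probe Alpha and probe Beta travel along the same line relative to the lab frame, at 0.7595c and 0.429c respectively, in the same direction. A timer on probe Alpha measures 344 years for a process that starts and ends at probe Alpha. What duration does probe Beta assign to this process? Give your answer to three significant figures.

Transform probe Alpha's velocity into probe Beta's frame: (0.7595 − 0.429)/(1 − 0.7595·0.429) = 0.3305/0.6741745, so the relative speed is 0.49023c.
At |u| = 0.49023c, γ = (1 − 0.240325)^(−1/2) = 1.1473.
The clock on probe Alpha records proper time, so probe Beta measures Δt = γΔτ = 1.1473 × 344 = 395 years.

395 years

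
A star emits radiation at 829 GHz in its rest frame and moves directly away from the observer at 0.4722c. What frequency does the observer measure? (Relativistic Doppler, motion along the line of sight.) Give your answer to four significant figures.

496.4 GHz

Relativistic Doppler (source moving away): f_obs = f_src · √((1−β)/(1+β)).
With β = 0.4722: factor = √(0.5278/1.4722) = 0.59876.
f_obs = 829 × 0.59876 = 496.4 GHz.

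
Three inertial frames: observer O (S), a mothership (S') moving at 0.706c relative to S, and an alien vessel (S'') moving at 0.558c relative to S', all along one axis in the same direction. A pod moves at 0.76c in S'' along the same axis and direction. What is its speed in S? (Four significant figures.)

Apply u = (u'+v)/(1+u'v) twice. Pod in the mothership frame: (0.76+0.558)/(1+0.76·0.558) = 1.318/1.42408 = 0.92551c.
That velocity, transformed to the rest frame of observer O: (0.92551+0.706)/(1+0.92551·0.706) = 1.63151/1.65341006 = 0.98675c.

0.9868c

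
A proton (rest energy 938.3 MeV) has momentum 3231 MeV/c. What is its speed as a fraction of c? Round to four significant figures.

0.9603c

βγ = pc/(mc²) = 3231/938.3 = 3.4435.
Since γ² = 1 + (βγ)² = 12.8577, γ = √12.8577 = 3.58576, and β = (βγ)/γ = 3.4435/3.58576 = 0.9603.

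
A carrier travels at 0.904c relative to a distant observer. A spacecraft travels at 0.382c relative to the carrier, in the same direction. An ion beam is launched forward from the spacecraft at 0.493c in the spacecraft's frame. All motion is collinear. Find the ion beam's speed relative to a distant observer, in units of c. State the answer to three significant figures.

0.985c

First combine the ion beam and spacecraft (S''→S'): u₁ = (0.493 + 0.382)/(1 + 0.493×0.382) = 0.875/1.188326 = 0.73633.
Then combine with the carrier (S'→S): u = (0.73633 + 0.904)/(1 + 0.73633×0.904) = 1.64033/1.66564232 = 0.9848.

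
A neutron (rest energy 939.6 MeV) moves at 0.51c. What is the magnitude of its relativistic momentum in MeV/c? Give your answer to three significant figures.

557 MeV/c

With β = 0.51, γ = 1/√(1 − 0.51²) = 1/√0.7399 = 1.1626.
Momentum: p = γβ·mc = 1.1626 × 0.51 × 939.6 MeV/c = 557 MeV/c.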